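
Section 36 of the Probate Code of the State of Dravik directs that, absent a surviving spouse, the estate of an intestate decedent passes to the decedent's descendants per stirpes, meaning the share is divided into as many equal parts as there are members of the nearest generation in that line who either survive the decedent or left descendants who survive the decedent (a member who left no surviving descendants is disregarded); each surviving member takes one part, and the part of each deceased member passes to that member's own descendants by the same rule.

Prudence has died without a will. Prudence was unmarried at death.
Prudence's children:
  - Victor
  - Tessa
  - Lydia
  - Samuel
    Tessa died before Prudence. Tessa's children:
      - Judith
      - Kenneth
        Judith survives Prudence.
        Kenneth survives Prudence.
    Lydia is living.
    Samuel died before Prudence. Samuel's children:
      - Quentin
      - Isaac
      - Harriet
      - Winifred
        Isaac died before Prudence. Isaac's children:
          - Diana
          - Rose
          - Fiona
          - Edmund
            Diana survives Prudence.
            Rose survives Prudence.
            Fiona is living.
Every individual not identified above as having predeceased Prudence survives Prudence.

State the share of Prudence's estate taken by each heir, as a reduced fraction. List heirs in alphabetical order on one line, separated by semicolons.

There is no surviving spouse, so the entire estate passes to Prudence's descendants per stirpes.
The estate is divided into 4 equal shares of 1/4 among Victor, Tessa, Lydia, Samuel.
Victor is living and takes 1/4.
Tessa predeceased; the 1/4 allotted to Tessa's branch passes to Tessa's issue by representation.
The 1/4 is divided into 2 equal shares of 1/8 among Judith, Kenneth.
Judith is living and takes 1/8.
Kenneth is living and takes 1/8.
Lydia is living and takes 1/4.
Samuel predeceased; the 1/4 allotted to Samuel's branch passes to Samuel's issue by representation.
The 1/4 is divided into 4 equal shares of 1/16 among Quentin, Isaac, Harriet, Winifred.
Quentin is living and takes 1/16.
Isaac predeceased; the 1/16 allotted to Isaac's branch passes to Isaac's issue by representation.
The 1/16 is divided into 4 equal shares of 1/64 among Diana, Rose, Fiona, Edmund.
Diana is living and takes 1/64.
Rose is living and takes 1/64.
Fiona is living and takes 1/64.
Edmund is living and takes 1/64.
Harriet is living and takes 1/16.
Winifred is living and takes 1/16.

Diana 1/64; Edmund 1/64; Fiona 1/64; Harriet 1/16; Judith 1/8; Kenneth 1/8; Lydia 1/4; Quentin 1/16; Rose 1/64; Victor 1/4; Winifred 1/16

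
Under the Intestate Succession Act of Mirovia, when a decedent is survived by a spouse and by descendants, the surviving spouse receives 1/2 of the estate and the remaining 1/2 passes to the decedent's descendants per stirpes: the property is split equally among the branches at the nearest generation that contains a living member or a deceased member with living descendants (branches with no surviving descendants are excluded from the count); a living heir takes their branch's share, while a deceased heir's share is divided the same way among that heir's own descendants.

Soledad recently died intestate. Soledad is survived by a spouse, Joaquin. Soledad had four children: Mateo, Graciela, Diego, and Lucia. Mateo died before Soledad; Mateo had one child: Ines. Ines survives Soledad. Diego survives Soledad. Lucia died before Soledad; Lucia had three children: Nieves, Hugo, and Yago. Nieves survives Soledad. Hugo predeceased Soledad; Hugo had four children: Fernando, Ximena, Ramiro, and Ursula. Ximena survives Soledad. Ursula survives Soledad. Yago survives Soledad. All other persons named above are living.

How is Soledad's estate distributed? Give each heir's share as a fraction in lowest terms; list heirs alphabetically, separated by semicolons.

Joaquin, as surviving spouse, takes 1/2.
The remaining 1/2 passes to Soledad's descendants per stirpes.
The 1/2 is divided into 4 equal shares of 1/8 among Mateo, Graciela, Diego, Lucia.
Mateo predeceased; the 1/8 allotted to Mateo's branch passes to Mateo's issue by representation.
Ines is the sole taker at this level and receives the full 1/8.
Graciela is living and takes 1/8.
Diego is living and takes 1/8.
Lucia predeceased; the 1/8 allotted to Lucia's branch passes to Lucia's issue by representation.
The 1/8 is divided into 3 equal shares of 1/24 among Nieves, Hugo, Yago.
Nieves is living and takes 1/24.
Hugo predeceased; the 1/24 allotted to Hugo's branch passes to Hugo's issue by representation.
The 1/24 is divided into 4 equal shares of 1/96 among Fernando, Ximena, Ramiro, Ursula.
Fernando is living and takes 1/96.
Ximena is living and takes 1/96.
Ramiro is living and takes 1/96.
Ursula is living and takes 1/96.
Yago is living and takes 1/24.

Diego 1/8; Fernando 1/96; Graciela 1/8; Ines 1/8; Joaquin 1/2; Nieves 1/24; Ramiro 1/96; Ursula 1/96; Ximena 1/96; Yago 1/24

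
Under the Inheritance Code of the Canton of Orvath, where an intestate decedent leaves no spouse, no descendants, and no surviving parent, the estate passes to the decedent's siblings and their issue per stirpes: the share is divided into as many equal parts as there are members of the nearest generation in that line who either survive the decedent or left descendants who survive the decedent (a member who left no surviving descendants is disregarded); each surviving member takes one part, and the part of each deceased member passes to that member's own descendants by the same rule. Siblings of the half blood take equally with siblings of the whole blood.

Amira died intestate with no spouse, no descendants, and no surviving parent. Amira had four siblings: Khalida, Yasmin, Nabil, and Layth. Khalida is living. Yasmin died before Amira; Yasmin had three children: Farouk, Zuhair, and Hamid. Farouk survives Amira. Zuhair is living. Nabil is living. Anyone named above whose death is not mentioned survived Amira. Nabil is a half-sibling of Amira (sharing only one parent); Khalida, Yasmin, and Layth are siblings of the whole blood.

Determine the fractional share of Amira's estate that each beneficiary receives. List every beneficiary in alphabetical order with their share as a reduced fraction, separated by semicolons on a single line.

No spouse, descendants, or parent survives, so the estate passes to Amira's siblings per stirpes.
Half-blood and whole-blood siblings take equally under the stated rule.
The estate is divided into 4 equal shares of 1/4 among Khalida, Yasmin, Nabil, Layth.
Khalida is living and takes 1/4.
Yasmin predeceased; the 1/4 allotted to Yasmin's branch passes to Yasmin's issue by representation.
The 1/4 is divided into 3 equal shares of 1/12 among Farouk, Zuhair, Hamid.
Farouk is living and takes 1/12.
Zuhair is living and takes 1/12.
Hamid is living and takes 1/12.
Nabil is living and takes 1/4.
Layth is living and takes 1/4.

Farouk 1/12; Hamid 1/12; Khalida 1/4; Layth 1/4; Nabil 1/4; Zuhair 1/12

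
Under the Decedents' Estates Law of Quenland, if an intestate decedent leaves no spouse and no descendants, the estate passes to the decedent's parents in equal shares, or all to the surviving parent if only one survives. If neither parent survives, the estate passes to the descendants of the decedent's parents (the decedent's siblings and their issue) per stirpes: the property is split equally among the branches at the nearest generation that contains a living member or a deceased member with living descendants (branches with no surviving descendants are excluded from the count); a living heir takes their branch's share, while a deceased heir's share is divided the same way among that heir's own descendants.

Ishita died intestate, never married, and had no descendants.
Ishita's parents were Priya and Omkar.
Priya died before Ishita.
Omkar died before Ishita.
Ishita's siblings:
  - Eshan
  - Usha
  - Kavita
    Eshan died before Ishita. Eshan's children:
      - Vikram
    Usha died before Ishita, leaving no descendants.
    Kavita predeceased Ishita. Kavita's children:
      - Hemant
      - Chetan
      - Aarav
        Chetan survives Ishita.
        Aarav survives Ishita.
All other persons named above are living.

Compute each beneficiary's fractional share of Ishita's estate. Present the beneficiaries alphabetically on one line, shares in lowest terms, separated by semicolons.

Aarav 1/6; Chetan 1/6; Hemant 1/6; Vikram 1/2

Neither parent survives and there are no descendants, so the estate passes to Ishita's siblings and their issue per stirpes.
Usha left no surviving issue, so that branch lapses and is disregarded.
The estate is divided into 2 equal shares of 1/2 among Eshan, Kavita.
Eshan predeceased; the 1/2 allotted to Eshan's branch passes to Eshan's issue by representation.
Vikram is the sole taker at this level and receives the full 1/2.
Kavita predeceased; the 1/2 allotted to Kavita's branch passes to Kavita's issue by representation.
The 1/2 is divided into 3 equal shares of 1/6 among Hemant, Chetan, Aarav.
Hemant is living and takes 1/6.
Chetan is living and takes 1/6.
Aarav is living and takes 1/6.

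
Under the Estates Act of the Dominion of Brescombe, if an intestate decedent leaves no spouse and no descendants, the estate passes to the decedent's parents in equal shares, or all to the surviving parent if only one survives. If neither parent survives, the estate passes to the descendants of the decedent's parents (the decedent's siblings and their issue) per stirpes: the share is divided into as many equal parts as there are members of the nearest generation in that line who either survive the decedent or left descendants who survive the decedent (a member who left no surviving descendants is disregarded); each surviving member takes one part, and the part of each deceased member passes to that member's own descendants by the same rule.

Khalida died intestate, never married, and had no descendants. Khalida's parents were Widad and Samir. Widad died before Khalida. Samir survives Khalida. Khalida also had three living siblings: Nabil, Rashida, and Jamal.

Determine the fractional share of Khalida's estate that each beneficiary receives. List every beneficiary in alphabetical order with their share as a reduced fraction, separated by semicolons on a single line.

Only one parent, Samir, survives, so Samir takes the entire estate. The siblings take nothing because a surviving parent has priority.

Samir 1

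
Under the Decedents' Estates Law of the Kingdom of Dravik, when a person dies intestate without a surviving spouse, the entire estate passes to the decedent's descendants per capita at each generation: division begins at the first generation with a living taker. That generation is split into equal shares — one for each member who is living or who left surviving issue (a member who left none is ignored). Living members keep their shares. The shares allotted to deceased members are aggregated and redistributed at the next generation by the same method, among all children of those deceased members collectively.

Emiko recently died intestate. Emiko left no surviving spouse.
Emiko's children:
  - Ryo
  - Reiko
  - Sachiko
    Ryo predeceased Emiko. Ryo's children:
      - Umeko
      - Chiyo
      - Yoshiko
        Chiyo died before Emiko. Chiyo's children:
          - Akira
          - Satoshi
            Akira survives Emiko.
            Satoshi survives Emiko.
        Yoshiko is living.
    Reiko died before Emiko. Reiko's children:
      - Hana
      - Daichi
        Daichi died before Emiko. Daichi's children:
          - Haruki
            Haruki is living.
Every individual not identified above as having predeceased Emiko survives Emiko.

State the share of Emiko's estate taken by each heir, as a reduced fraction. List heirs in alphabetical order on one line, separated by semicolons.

Akira 4/45; Hana 2/15; Haruki 4/45; Sachiko 1/3; Satoshi 4/45; Umeko 2/15; Yoshiko 2/15

There is no surviving spouse, so the entire estate passes to Emiko's descendants per capita at each generation.
At generation 1 (Ryo, Reiko, Sachiko) there are 3 shares of (1)/3 = 1/3 each.
Living: Sachiko — each takes 1/3.
Deceased: Ryo and Reiko. Their combined 2/3 is pooled and carried to generation 2.
At generation 2 (Umeko, Chiyo, Yoshiko, Hana, Daichi) there are 5 shares of (2/3)/5 = 2/15 each.
Living: Umeko, Yoshiko, and Hana — each takes 2/15.
Deceased: Chiyo and Daichi. Their combined 4/15 is pooled and carried to generation 3.
At generation 3 (Akira, Satoshi, Haruki) there are 3 shares of (4/15)/3 = 4/45 each.
Living: Akira, Satoshi, and Haruki — each takes 4/45.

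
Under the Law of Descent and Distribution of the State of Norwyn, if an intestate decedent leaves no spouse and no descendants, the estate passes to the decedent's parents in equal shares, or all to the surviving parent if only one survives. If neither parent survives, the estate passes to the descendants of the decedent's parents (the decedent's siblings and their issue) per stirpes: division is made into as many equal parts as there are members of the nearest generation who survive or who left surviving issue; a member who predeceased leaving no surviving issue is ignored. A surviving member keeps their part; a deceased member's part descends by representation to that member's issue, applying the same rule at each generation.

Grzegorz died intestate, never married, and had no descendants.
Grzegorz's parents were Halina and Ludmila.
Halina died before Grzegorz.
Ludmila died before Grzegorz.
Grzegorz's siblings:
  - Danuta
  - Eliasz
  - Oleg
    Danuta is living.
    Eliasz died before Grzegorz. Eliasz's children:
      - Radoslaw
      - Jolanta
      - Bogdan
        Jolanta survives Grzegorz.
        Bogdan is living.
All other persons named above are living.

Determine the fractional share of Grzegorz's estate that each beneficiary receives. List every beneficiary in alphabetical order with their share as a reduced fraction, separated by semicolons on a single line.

Neither parent survives and there are no descendants, so the estate passes to Grzegorz's siblings and their issue per stirpes.
The estate is divided into 3 equal shares of 1/3 among Danuta, Eliasz, Oleg.
Danuta is living and takes 1/3.
Eliasz predeceased; the 1/3 allotted to Eliasz's branch passes to Eliasz's issue by representation.
The 1/3 is divided into 3 equal shares of 1/9 among Radoslaw, Jolanta, Bogdan.
Radoslaw is living and takes 1/9.
Jolanta is living and takes 1/9.
Bogdan is living and takes 1/9.
Oleg is living and takes 1/3.

Bogdan 1/9; Danuta 1/3; Jolanta 1/9; Oleg 1/3; Radoslaw 1/9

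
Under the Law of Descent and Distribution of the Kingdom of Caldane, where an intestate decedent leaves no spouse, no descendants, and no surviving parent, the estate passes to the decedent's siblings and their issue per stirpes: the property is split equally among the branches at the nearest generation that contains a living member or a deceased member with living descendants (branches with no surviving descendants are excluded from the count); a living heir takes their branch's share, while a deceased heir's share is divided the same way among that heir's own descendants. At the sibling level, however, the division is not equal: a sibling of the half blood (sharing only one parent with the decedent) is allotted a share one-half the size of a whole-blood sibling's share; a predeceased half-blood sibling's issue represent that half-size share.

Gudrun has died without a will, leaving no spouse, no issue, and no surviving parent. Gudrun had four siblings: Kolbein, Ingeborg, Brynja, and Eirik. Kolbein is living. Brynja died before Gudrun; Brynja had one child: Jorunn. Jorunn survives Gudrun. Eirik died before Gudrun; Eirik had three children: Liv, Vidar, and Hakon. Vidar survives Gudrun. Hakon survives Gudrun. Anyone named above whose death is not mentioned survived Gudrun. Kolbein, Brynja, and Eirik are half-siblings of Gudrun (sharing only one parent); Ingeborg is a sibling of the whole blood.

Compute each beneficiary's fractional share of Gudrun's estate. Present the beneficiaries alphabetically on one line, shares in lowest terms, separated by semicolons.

Hakon 1/15; Ingeborg 2/5; Jorunn 1/5; Kolbein 1/5; Liv 1/15; Vidar 1/15

No spouse, descendants, or parent survives, so the estate passes to Gudrun's siblings per stirpes.
Half-blood siblings count for one-half the weight of whole-blood siblings at the initial division.
Dividing 1 in proportion to weights (total weight 5/2): Kolbein (weight 1/2) → 1/5; Ingeborg (weight 1) → 2/5; Brynja (weight 1/2) → 1/5; Eirik (weight 1/2) → 1/5.
Kolbein is living and takes 1/5.
Ingeborg is living and takes 2/5.
Brynja predeceased; the 1/5 allotted to Brynja's branch passes to Brynja's issue by representation.
Jorunn is the sole taker at this level and receives the full 1/5.
Eirik predeceased; the 1/5 allotted to Eirik's branch passes to Eirik's issue by representation.
The 1/5 is divided into 3 equal shares of 1/15 among Liv, Vidar, Hakon.
Liv is living and takes 1/15.
Vidar is living and takes 1/15.
Hakon is living and takes 1/15.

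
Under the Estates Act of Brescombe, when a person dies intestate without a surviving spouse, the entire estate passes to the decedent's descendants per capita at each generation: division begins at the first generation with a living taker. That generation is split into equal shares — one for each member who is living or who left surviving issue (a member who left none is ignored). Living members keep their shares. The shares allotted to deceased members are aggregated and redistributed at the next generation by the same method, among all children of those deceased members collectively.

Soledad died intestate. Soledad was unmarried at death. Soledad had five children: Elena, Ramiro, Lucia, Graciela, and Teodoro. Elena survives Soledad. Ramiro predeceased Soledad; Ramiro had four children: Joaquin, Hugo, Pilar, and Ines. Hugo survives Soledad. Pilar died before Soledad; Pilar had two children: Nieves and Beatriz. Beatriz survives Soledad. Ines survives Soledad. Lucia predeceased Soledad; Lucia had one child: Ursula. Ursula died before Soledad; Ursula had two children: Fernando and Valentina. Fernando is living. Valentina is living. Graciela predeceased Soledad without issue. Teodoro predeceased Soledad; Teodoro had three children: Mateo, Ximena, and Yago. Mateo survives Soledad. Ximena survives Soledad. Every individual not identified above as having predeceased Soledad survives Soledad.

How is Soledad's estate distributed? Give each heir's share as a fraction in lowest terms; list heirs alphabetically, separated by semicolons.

Beatriz 3/64; Elena 1/4; Fernando 3/64; Hugo 3/32; Ines 3/32; Joaquin 3/32; Mateo 3/32; Nieves 3/64; Valentina 3/64; Ximena 3/32; Yago 3/32

There is no surviving spouse, so the entire estate passes to Soledad's descendants per capita at each generation.
At generation 1 (Elena, Ramiro, Lucia, Teodoro) there are 4 shares of (1)/4 = 1/4 each.
Living: Elena — each takes 1/4.
Deceased: Ramiro, Lucia, and Teodoro. Their combined 3/4 is pooled and carried to generation 2.
At generation 2 (Joaquin, Hugo, Pilar, Ines, Ursula, Mateo, Ximena, Yago) there are 8 shares of (3/4)/8 = 3/32 each.
Living: Joaquin, Hugo, Ines, Mateo, Ximena, and Yago — each takes 3/32.
Deceased: Pilar and Ursula. Their combined 3/16 is pooled and carried to generation 3.
At generation 3 (Nieves, Beatriz, Fernando, Valentina) there are 4 shares of (3/16)/4 = 3/64 each.
Living: Nieves, Beatriz, Fernando, and Valentina — each takes 3/64.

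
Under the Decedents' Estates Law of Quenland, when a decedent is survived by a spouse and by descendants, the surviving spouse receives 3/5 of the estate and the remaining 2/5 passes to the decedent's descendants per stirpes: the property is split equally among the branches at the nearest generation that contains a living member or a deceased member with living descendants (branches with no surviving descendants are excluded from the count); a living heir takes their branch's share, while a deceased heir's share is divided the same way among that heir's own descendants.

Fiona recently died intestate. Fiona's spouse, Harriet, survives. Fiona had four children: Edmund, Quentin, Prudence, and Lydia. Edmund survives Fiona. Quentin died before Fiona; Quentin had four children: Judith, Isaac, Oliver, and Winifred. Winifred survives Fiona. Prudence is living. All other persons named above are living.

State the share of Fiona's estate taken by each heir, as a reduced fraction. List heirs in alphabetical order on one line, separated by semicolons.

Edmund 1/10; Harriet 3/5; Isaac 1/40; Judith 1/40; Lydia 1/10; Oliver 1/40; Prudence 1/10; Winifred 1/40

Harriet, as surviving spouse, takes 3/5.
The remaining 2/5 passes to Fiona's descendants per stirpes.
The 2/5 is divided into 4 equal shares of 1/10 among Edmund, Quentin, Prudence, Lydia.
Edmund is living and takes 1/10.
Quentin predeceased; the 1/10 allotted to Quentin's branch passes to Quentin's issue by representation.
The 1/10 is divided into 4 equal shares of 1/40 among Judith, Isaac, Oliver, Winifred.
Judith is living and takes 1/40.
Isaac is living and takes 1/40.
Oliver is living and takes 1/40.
Winifred is living and takes 1/40.
Prudence is living and takes 1/10.
Lydia is living and takes 1/10.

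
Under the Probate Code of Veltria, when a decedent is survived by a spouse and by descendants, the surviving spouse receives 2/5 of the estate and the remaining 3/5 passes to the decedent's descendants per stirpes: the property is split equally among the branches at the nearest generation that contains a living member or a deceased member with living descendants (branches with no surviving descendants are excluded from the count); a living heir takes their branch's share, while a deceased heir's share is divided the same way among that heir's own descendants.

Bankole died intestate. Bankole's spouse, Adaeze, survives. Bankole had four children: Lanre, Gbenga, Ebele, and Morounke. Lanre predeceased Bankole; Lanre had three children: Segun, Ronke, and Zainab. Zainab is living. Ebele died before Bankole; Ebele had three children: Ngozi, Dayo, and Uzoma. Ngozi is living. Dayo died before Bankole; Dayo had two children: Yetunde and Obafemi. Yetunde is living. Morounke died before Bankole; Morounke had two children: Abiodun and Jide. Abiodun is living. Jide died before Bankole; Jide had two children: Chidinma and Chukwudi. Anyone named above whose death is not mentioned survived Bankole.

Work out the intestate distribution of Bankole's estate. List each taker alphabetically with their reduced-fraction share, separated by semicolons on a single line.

Abiodun 3/40; Adaeze 2/5; Chidinma 3/80; Chukwudi 3/80; Gbenga 3/20; Ngozi 1/20; Obafemi 1/40; Ronke 1/20; Segun 1/20; Uzoma 1/20; Yetunde 1/40; Zainab 1/20

Adaeze, as surviving spouse, takes 2/5.
The remaining 3/5 passes to Bankole's descendants per stirpes.
The 3/5 is divided into 4 equal shares of 3/20 among Lanre, Gbenga, Ebele, Morounke.
Lanre predeceased; the 3/20 allotted to Lanre's branch passes to Lanre's issue by representation.
The 3/20 is divided into 3 equal shares of 1/20 among Segun, Ronke, Zainab.
Segun is living and takes 1/20.
Ronke is living and takes 1/20.
Zainab is living and takes 1/20.
Gbenga is living and takes 3/20.
Ebele predeceased; the 3/20 allotted to Ebele's branch passes to Ebele's issue by representation.
The 3/20 is divided into 3 equal shares of 1/20 among Ngozi, Dayo, Uzoma.
Ngozi is living and takes 1/20.
Dayo predeceased; the 1/20 allotted to Dayo's branch passes to Dayo's issue by representation.
The 1/20 is divided into 2 equal shares of 1/40 among Yetunde, Obafemi.
Yetunde is living and takes 1/40.
Obafemi is living and takes 1/40.
Uzoma is living and takes 1/20.
Morounke predeceased; the 3/20 allotted to Morounke's branch passes to Morounke's issue by representation.
The 3/20 is divided into 2 equal shares of 3/40 among Abiodun, Jide.
Abiodun is living and takes 3/40.
Jide predeceased; the 3/40 allotted to Jide's branch passes to Jide's issue by representation.
The 3/40 is divided into 2 equal shares of 3/80 among Chidinma, Chukwudi.
Chidinma is living and takes 3/80.
Chukwudi is living and takes 3/80.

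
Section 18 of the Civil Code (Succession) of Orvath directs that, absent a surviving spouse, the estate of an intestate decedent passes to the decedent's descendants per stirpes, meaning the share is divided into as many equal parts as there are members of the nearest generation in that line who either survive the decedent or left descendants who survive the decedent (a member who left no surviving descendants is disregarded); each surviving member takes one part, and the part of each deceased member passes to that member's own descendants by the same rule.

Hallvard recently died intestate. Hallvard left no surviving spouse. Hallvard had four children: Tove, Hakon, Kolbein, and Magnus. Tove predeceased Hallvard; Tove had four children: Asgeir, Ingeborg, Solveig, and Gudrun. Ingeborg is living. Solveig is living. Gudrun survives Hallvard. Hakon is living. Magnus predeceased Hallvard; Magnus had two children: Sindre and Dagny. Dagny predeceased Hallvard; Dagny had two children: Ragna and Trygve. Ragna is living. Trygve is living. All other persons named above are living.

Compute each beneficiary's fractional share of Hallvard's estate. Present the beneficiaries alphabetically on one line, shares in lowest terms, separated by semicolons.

Asgeir 1/16; Gudrun 1/16; Hakon 1/4; Ingeborg 1/16; Kolbein 1/4; Ragna 1/16; Sindre 1/8; Solveig 1/16; Trygve 1/16

There is no surviving spouse, so the entire estate passes to Hallvard's descendants per stirpes.
The estate is divided into 4 equal shares of 1/4 among Tove, Hakon, Kolbein, Magnus.
Tove predeceased; the 1/4 allotted to Tove's branch passes to Tove's issue by representation.
The 1/4 is divided into 4 equal shares of 1/16 among Asgeir, Ingeborg, Solveig, Gudrun.
Asgeir is living and takes 1/16.
Ingeborg is living and takes 1/16.
Solveig is living and takes 1/16.
Gudrun is living and takes 1/16.
Hakon is living and takes 1/4.
Kolbein is living and takes 1/4.
Magnus predeceased; the 1/4 allotted to Magnus's branch passes to Magnus's issue by representation.
The 1/4 is divided into 2 equal shares of 1/8 among Sindre, Dagny.
Sindre is living and takes 1/8.
Dagny predeceased; the 1/8 allotted to Dagny's branch passes to Dagny's issue by representation.
The 1/8 is divided into 2 equal shares of 1/16 among Ragna, Trygve.
Ragna is living and takes 1/16.
Trygve is living and takes 1/16.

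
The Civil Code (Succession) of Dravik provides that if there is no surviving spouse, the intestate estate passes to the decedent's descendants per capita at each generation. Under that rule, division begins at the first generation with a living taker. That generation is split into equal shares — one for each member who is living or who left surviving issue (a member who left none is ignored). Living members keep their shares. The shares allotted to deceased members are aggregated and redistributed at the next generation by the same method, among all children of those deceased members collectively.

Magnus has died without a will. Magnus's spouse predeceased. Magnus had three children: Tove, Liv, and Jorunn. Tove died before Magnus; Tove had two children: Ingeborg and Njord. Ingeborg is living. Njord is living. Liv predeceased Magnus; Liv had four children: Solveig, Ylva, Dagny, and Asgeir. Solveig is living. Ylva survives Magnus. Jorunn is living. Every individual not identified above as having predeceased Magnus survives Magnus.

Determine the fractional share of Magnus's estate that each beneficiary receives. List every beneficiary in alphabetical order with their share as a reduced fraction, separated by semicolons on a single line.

Asgeir 1/9; Dagny 1/9; Ingeborg 1/9; Jorunn 1/3; Njord 1/9; Solveig 1/9; Ylva 1/9

There is no surviving spouse, so the entire estate passes to Magnus's descendants per capita at each generation.
At generation 1 (Tove, Liv, Jorunn) there are 3 shares of (1)/3 = 1/3 each.
Living: Jorunn — each takes 1/3.
Deceased: Tove and Liv. Their combined 2/3 is pooled and carried to generation 2.
At generation 2 (Ingeborg, Njord, Solveig, Ylva, Dagny, Asgeir) there are 6 shares of (2/3)/6 = 1/9 each.
Living: Ingeborg, Njord, Solveig, Ylva, Dagny, and Asgeir — each takes 1/9.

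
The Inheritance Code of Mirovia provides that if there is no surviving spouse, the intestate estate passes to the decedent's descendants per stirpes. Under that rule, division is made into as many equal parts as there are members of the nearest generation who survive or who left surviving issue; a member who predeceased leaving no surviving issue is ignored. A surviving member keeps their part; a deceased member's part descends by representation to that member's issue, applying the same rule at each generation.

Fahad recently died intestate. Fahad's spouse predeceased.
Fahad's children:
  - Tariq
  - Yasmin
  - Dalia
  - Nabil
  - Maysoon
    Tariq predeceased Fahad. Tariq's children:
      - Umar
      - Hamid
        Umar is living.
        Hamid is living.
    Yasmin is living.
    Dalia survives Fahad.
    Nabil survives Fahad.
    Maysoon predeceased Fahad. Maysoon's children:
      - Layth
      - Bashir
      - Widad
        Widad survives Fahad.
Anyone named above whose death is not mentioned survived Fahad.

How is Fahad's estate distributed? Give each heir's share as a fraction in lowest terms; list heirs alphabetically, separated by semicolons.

There is no surviving spouse, so the entire estate passes to Fahad's descendants per stirpes.
The estate is divided into 5 equal shares of 1/5 among Tariq, Yasmin, Dalia, Nabil, Maysoon.
Tariq predeceased; the 1/5 allotted to Tariq's branch passes to Tariq's issue by representation.
The 1/5 is divided into 2 equal shares of 1/10 among Umar, Hamid.
Umar is living and takes 1/10.
Hamid is living and takes 1/10.
Yasmin is living and takes 1/5.
Dalia is living and takes 1/5.
Nabil is living and takes 1/5.
Maysoon predeceased; the 1/5 allotted to Maysoon's branch passes to Maysoon's issue by representation.
The 1/5 is divided into 3 equal shares of 1/15 among Layth, Bashir, Widad.
Layth is living and takes 1/15.
Bashir is living and takes 1/15.
Widad is living and takes 1/15.

Bashir 1/15; Dalia 1/5; Hamid 1/10; Layth 1/15; Nabil 1/5; Umar 1/10; Widad 1/15; Yasmin 1/5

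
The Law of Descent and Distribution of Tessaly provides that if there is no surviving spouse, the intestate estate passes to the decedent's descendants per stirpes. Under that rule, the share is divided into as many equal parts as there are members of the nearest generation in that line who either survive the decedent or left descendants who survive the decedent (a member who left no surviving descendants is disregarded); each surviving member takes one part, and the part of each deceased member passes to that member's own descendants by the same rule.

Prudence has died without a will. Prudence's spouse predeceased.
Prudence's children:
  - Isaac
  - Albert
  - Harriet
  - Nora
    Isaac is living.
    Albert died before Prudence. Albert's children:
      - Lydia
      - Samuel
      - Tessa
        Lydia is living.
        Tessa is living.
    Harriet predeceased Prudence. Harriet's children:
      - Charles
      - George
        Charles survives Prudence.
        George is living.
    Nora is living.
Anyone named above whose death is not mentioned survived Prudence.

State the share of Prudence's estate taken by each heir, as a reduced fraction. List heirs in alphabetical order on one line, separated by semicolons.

There is no surviving spouse, so the entire estate passes to Prudence's descendants per stirpes.
The estate is divided into 4 equal shares of 1/4 among Isaac, Albert, Harriet, Nora.
Isaac is living and takes 1/4.
Albert predeceased; the 1/4 allotted to Albert's branch passes to Albert's issue by representation.
The 1/4 is divided into 3 equal shares of 1/12 among Lydia, Samuel, Tessa.
Lydia is living and takes 1/12.
Samuel is living and takes 1/12.
Tessa is living and takes 1/12.
Harriet predeceased; the 1/4 allotted to Harriet's branch passes to Harriet's issue by representation.
The 1/4 is divided into 2 equal shares of 1/8 among Charles, George.
Charles is living and takes 1/8.
George is living and takes 1/8.
Nora is living and takes 1/4.

Charles 1/8; George 1/8; Isaac 1/4; Lydia 1/12; Nora 1/4; Samuel 1/12; Tessa 1/12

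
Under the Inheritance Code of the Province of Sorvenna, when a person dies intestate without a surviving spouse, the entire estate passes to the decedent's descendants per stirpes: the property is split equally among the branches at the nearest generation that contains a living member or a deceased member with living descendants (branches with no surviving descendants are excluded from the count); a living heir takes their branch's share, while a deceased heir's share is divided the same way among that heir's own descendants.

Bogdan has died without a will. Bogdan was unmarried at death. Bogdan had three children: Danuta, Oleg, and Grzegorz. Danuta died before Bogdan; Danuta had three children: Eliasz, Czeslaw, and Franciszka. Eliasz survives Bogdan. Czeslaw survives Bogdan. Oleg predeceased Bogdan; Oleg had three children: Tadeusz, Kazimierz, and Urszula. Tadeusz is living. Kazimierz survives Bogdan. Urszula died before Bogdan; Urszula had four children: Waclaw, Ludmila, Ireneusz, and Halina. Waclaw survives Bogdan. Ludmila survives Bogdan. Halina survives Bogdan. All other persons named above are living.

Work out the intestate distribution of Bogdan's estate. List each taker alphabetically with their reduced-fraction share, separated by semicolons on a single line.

There is no surviving spouse, so the entire estate passes to Bogdan's descendants per stirpes.
The estate is divided into 3 equal shares of 1/3 among Danuta, Oleg, Grzegorz.
Danuta predeceased; the 1/3 allotted to Danuta's branch passes to Danuta's issue by representation.
The 1/3 is divided into 3 equal shares of 1/9 among Eliasz, Czeslaw, Franciszka.
Eliasz is living and takes 1/9.
Czeslaw is living and takes 1/9.
Franciszka is living and takes 1/9.
Oleg predeceased; the 1/3 allotted to Oleg's branch passes to Oleg's issue by representation.
The 1/3 is divided into 3 equal shares of 1/9 among Tadeusz, Kazimierz, Urszula.
Tadeusz is living and takes 1/9.
Kazimierz is living and takes 1/9.
Urszula predeceased; the 1/9 allotted to Urszula's branch passes to Urszula's issue by representation.
The 1/9 is divided into 4 equal shares of 1/36 among Waclaw, Ludmila, Ireneusz, Halina.
Waclaw is living and takes 1/36.
Ludmila is living and takes 1/36.
Ireneusz is living and takes 1/36.
Halina is living and takes 1/36.
Grzegorz is living and takes 1/3.

Czeslaw 1/9; Eliasz 1/9; Franciszka 1/9; Grzegorz 1/3; Halina 1/36; Ireneusz 1/36; Kazimierz 1/9; Ludmila 1/36; Tadeusz 1/9; Waclaw 1/36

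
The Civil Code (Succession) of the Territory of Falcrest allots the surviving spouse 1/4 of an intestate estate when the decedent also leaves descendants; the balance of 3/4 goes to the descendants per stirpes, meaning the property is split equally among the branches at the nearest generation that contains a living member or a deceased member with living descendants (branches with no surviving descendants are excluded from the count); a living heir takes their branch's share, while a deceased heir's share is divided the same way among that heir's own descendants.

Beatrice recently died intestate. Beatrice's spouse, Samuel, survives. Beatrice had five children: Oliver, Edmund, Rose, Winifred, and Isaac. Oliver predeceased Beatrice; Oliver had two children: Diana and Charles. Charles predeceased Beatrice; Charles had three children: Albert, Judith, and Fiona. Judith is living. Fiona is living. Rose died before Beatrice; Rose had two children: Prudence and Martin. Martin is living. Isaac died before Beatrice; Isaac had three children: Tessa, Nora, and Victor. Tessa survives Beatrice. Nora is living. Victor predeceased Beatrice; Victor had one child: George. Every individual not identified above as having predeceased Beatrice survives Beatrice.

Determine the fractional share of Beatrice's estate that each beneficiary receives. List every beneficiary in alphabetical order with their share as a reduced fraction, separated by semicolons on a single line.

Albert 1/40; Diana 3/40; Edmund 3/20; Fiona 1/40; George 1/20; Judith 1/40; Martin 3/40; Nora 1/20; Prudence 3/40; Samuel 1/4; Tessa 1/20; Winifred 3/20

Samuel, as surviving spouse, takes 1/4.
The remaining 3/4 passes to Beatrice's descendants per stirpes.
The 3/4 is divided into 5 equal shares of 3/20 among Oliver, Edmund, Rose, Winifred, Isaac.
Oliver predeceased; the 3/20 allotted to Oliver's branch passes to Oliver's issue by representation.
The 3/20 is divided into 2 equal shares of 3/40 among Diana, Charles.
Diana is living and takes 3/40.
Charles predeceased; the 3/40 allotted to Charles's branch passes to Charles's issue by representation.
The 3/40 is divided into 3 equal shares of 1/40 among Albert, Judith, Fiona.
Albert is living and takes 1/40.
Judith is living and takes 1/40.
Fiona is living and takes 1/40.
Edmund is living and takes 3/20.
Rose predeceased; the 3/20 allotted to Rose's branch passes to Rose's issue by representation.
The 3/20 is divided into 2 equal shares of 3/40 among Prudence, Martin.
Prudence is living and takes 3/40.
Martin is living and takes 3/40.
Winifred is living and takes 3/20.
Isaac predeceased; the 3/20 allotted to Isaac's branch passes to Isaac's issue by representation.
The 3/20 is divided into 3 equal shares of 1/20 among Tessa, Nora, Victor.
Tessa is living and takes 1/20.
Nora is living and takes 1/20.
Victor predeceased; the 1/20 allotted to Victor's branch passes to Victor's issue by representation.
George is the sole taker at this level and receives the full 1/20.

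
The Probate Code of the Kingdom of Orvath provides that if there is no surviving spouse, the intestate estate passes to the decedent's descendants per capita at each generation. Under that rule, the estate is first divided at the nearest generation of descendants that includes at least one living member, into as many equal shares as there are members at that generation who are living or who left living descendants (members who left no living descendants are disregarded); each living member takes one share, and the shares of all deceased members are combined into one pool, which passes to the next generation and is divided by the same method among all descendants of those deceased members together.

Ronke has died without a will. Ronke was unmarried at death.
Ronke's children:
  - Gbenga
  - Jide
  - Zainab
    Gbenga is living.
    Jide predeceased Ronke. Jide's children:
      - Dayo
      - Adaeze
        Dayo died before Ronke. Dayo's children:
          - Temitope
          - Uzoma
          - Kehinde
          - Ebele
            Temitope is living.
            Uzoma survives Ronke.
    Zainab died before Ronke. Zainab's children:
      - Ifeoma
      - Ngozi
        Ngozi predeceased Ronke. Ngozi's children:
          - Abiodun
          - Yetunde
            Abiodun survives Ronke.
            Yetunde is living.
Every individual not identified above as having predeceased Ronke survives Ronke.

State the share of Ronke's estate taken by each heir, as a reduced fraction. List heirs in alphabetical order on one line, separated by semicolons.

Abiodun 1/18; Adaeze 1/6; Ebele 1/18; Gbenga 1/3; Ifeoma 1/6; Kehinde 1/18; Temitope 1/18; Uzoma 1/18; Yetunde 1/18

There is no surviving spouse, so the entire estate passes to Ronke's descendants per capita at each generation.
At generation 1 (Gbenga, Jide, Zainab) there are 3 shares of (1)/3 = 1/3 each.
Living: Gbenga — each takes 1/3.
Deceased: Jide and Zainab. Their combined 2/3 is pooled and carried to generation 2.
At generation 2 (Dayo, Adaeze, Ifeoma, Ngozi) there are 4 shares of (2/3)/4 = 1/6 each.
Living: Adaeze and Ifeoma — each takes 1/6.
Deceased: Dayo and Ngozi. Their combined 1/3 is pooled and carried to generation 3.
At generation 3 (Temitope, Uzoma, Kehinde, Ebele, Abiodun, Yetunde) there are 6 shares of (1/3)/6 = 1/18 each.
Living: Temitope, Uzoma, Kehinde, Ebele, Abiodun, and Yetunde — each takes 1/18.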